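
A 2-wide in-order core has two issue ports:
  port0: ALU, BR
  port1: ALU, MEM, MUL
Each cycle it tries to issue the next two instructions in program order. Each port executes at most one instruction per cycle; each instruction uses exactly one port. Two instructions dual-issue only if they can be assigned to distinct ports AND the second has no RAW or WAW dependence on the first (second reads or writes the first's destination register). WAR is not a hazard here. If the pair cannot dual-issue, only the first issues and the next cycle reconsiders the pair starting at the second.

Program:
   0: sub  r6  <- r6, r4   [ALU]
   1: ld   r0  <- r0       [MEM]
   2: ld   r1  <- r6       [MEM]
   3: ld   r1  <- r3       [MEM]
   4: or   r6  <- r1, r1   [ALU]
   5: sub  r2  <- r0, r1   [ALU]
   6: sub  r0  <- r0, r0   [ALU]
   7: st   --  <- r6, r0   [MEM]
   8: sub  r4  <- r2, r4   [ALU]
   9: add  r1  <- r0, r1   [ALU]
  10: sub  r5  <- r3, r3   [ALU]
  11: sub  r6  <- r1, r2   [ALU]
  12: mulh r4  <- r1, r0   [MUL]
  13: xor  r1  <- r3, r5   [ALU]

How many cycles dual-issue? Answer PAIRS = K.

  cy0 -> i0+i1 (sub ld) 2-wide
  cy1 -> i2 (ld) no-port MEM/MEM
  cy2 -> i3 (ld) RAW r1
  cy3 -> i4+i5 (or sub) 2-wide
  cy4 -> i6 (sub) RAW r0
  cy5 -> i7+i8 (st sub) 2-wide
  cy6 -> i9+i10 (add sub) 2-wide
  cy7 -> i11+i12 (sub mulh) 2-wide
  cy8 -> i13 (xor) tail

PAIRS = 5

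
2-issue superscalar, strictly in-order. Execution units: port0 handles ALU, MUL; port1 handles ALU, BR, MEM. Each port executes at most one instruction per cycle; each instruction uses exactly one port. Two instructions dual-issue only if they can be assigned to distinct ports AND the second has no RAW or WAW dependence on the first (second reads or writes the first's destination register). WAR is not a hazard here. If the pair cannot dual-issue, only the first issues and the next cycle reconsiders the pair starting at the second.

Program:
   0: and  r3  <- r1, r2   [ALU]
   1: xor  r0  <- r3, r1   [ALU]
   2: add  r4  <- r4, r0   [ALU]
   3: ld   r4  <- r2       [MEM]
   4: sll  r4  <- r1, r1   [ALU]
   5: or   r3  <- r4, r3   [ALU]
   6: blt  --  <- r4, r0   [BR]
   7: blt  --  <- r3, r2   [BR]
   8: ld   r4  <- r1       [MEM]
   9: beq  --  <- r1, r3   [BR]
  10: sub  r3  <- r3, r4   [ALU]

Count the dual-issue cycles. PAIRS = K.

PAIRS = 2

  cy0 -> i0 (and) RAW r3
  cy1 -> i1 (xor) RAW r0
  cy2 -> i2 (add) WAW r4
  cy3 -> i3 (ld) WAW r4
  cy4 -> i4 (sll) RAW r4
  cy5 -> i5/i6 (or+blt) pair
  cy6 -> i7 (blt) no-port BR/MEM
  cy7 -> i8 (ld) no-port MEM/BR
  cy8 -> i9/i10 (beq+sub) pair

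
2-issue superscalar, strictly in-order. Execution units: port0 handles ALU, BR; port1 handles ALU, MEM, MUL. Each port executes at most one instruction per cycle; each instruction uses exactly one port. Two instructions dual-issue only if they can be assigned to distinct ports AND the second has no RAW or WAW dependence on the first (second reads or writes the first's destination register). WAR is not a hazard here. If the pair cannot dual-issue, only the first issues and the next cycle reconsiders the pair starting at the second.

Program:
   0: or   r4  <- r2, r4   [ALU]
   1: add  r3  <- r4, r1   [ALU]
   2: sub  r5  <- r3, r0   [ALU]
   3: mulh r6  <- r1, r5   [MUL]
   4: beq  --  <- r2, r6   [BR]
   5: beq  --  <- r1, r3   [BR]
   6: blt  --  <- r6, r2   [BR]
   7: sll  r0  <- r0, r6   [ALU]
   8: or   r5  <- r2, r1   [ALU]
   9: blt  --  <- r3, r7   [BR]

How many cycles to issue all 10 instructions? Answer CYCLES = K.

CYCLES = 8

c0: i0 or  RAW r4
c1: i1 add  RAW r3
c2: i2 sub  RAW r5
c3: i3 mulh  RAW r6
c4: i4 beq  no-port BR/BR
c5: i5 beq  no-port BR/BR
c6: i6&i7 blt+sll  dual
c7: i8&i9 or+blt  dual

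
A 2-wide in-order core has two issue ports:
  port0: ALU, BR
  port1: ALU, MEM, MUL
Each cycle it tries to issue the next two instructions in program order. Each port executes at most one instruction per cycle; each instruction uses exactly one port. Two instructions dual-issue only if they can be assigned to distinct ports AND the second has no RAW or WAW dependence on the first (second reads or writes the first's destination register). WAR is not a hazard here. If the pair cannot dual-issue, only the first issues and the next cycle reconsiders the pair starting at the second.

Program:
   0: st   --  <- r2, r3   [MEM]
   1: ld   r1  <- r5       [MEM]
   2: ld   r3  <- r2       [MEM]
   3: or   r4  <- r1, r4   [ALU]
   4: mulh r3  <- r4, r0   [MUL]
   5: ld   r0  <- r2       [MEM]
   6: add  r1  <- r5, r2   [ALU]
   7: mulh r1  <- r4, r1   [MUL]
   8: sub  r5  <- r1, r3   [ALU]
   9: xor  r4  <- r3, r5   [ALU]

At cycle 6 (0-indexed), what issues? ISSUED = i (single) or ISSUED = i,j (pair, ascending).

  cy0 -> i0 (st) no-port MEM/MEM
  cy1 -> i1 (ld) no-port MEM/MEM
  cy2 -> i2+i3 (ld;or) pair
  cy3 -> i4 (mulh) no-port MUL/MEM
  cy4 -> i5+i6 (ld;add) pair
  cy5 -> i7 (mulh) RAW r1
  cy6 -> i8 (sub) RAW r5
  cy7 -> i9 (xor) tail

ISSUED = 8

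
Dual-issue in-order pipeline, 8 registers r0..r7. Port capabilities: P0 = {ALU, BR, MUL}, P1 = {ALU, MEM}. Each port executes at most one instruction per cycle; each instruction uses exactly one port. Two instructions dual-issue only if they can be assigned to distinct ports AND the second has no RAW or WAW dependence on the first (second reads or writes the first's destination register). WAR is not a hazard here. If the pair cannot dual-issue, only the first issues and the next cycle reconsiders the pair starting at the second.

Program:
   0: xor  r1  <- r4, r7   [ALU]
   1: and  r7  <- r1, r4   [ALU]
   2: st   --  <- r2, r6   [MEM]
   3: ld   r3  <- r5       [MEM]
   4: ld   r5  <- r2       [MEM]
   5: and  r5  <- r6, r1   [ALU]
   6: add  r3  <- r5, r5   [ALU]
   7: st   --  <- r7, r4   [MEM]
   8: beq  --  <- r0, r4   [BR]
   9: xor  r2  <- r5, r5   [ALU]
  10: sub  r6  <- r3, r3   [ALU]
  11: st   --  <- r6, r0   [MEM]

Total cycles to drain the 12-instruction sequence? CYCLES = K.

c0: i0 xor.ALU  RAW r1
c1: i1,i2 and.ALU+st.MEM  pair
c2: i3 ld.MEM  no-port MEM/MEM
c3: i4 ld.MEM  WAW r5
c4: i5 and.ALU  RAW r5
c5: i6,i7 add.ALU+st.MEM  pair
c6: i8,i9 beq.BR+xor.ALU  pair
c7: i10 sub.ALU  RAW r6
c8: i11 st.MEM  tail

CYCLES = 9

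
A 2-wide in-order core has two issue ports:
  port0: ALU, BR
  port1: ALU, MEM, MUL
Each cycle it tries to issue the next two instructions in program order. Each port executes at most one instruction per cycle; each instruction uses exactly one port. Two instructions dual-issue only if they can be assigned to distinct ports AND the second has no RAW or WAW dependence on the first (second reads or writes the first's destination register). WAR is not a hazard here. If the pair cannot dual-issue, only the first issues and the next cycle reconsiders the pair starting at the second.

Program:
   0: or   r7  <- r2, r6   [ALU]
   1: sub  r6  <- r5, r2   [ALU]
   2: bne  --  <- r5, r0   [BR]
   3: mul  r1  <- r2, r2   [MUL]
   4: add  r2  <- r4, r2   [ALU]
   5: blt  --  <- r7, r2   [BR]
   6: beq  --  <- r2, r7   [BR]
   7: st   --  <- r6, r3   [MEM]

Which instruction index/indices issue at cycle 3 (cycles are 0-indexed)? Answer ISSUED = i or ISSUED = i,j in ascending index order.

ISSUED = 5

[0] i0,i1  or;sub  -- pair
[1] i2,i3  bne;mul  -- pair
[2] i4  add  -- RAW r2
[3] i5  blt  -- no-port BR/BR
[4] i6,i7  beq;st  -- pair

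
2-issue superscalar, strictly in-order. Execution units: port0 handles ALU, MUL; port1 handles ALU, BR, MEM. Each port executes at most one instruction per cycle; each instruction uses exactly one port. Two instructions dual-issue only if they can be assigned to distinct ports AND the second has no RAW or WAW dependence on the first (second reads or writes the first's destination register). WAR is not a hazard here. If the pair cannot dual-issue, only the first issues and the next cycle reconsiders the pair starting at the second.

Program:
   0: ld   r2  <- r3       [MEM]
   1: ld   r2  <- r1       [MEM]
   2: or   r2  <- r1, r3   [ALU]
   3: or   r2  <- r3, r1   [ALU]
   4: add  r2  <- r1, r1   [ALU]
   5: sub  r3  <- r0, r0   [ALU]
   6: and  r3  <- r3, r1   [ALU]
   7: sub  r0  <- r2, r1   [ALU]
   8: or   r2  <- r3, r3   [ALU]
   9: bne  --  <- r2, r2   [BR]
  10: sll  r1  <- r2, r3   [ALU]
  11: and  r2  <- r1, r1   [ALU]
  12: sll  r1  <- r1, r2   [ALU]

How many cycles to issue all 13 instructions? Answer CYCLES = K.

  cy0 -> i0 (ld) no-port MEM/MEM
  cy1 -> i1 (ld) WAW r2
  cy2 -> i2 (or) WAW r2
  cy3 -> i3 (or) WAW r2
  cy4 -> i4&i5 (add+sub) 2-wide
  cy5 -> i6&i7 (and+sub) 2-wide
  cy6 -> i8 (or) RAW r2
  cy7 -> i9&i10 (bne+sll) 2-wide
  cy8 -> i11 (and) RAW r2
  cy9 -> i12 (sll) tail

CYCLES = 10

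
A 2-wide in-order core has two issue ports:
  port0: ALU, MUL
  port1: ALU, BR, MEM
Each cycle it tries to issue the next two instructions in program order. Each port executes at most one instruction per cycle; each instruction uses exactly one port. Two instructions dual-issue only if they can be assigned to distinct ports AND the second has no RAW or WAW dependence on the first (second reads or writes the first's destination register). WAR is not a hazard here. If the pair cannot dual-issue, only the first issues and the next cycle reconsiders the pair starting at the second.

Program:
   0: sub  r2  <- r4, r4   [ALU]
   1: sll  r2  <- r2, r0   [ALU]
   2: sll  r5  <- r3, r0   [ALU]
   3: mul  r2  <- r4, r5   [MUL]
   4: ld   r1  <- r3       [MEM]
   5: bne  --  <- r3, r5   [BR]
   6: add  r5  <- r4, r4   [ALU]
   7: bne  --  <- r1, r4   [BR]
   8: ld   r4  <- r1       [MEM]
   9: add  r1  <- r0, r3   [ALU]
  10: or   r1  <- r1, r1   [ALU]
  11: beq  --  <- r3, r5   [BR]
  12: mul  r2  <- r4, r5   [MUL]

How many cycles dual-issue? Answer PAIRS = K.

  cy0 -> i0 (sub.ALU) RAW+WAW r2
  cy1 -> i1&i2 (sll.ALU;sll.ALU) 2-wide
  cy2 -> i3&i4 (mul.MUL;ld.MEM) 2-wide
  cy3 -> i5&i6 (bne.BR;add.ALU) 2-wide
  cy4 -> i7 (bne.BR) no-port BR/MEM
  cy5 -> i8&i9 (ld.MEM;add.ALU) 2-wide
  cy6 -> i10&i11 (or.ALU;beq.BR) 2-wide
  cy7 -> i12 (mul.MUL) tail

PAIRS = 5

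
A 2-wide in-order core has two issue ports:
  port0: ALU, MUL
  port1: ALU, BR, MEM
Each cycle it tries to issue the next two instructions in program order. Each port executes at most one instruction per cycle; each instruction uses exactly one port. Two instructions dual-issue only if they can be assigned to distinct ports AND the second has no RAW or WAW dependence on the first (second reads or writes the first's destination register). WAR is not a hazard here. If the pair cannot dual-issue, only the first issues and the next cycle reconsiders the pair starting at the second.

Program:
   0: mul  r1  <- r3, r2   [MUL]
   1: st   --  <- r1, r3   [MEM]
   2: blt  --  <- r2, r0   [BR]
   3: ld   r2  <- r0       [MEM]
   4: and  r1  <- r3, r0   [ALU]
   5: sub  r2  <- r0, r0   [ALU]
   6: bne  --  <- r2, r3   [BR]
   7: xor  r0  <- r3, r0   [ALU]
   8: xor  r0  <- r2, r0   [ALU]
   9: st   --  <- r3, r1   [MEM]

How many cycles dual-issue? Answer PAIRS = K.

[0] i0  mul  -- RAW r1
[1] i1  st  -- no-port MEM/BR
[2] i2  blt  -- no-port BR/MEM
[3] i3+i4  ld and  -- pair
[4] i5  sub  -- RAW r2
[5] i6+i7  bne xor  -- pair
[6] i8+i9  xor st  -- pair

PAIRS = 3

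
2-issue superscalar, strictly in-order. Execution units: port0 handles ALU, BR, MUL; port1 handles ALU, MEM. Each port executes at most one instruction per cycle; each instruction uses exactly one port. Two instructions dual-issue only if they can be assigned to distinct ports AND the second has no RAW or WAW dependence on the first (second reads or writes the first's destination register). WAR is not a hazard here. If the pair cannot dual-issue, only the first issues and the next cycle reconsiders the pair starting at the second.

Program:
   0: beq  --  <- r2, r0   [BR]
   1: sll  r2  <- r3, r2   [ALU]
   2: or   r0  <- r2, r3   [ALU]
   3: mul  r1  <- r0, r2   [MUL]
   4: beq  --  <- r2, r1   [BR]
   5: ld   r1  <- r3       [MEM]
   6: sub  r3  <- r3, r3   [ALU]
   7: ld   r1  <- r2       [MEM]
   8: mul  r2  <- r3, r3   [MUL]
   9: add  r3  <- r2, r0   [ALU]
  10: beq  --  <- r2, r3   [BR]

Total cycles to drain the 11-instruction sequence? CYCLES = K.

0. beq;sll @i0+i1  | 2-wide
1. or @i2  | RAW r0
2. mul @i3  | no-port MUL/BR
3. beq;ld @i4+i5  | 2-wide
4. sub;ld @i6+i7  | 2-wide
5. mul @i8  | RAW r2
6. add @i9  | RAW r3
7. beq @i10  | tail

CYCLES = 8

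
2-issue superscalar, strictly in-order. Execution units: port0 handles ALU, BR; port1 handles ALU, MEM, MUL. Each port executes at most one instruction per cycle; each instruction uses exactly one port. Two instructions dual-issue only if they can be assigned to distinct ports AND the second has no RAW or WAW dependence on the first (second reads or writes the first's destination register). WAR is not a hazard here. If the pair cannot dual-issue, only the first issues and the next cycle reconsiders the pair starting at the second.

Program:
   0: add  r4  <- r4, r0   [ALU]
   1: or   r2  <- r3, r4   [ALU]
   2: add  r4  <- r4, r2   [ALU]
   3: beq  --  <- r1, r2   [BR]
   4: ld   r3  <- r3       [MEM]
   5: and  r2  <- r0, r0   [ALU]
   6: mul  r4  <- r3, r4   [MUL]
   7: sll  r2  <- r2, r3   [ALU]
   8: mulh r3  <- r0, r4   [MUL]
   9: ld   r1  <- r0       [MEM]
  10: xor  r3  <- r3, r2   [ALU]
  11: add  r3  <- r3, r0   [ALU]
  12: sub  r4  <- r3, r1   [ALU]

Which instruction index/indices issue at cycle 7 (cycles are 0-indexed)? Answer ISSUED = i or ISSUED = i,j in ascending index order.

ISSUED = 11

c0: i0 add  RAW r4
c1: i1 or  RAW r2
c2: i2,i3 add beq  2-wide
c3: i4,i5 ld and  2-wide
c4: i6,i7 mul sll  2-wide
c5: i8 mulh  no-port MUL/MEM
c6: i9,i10 ld xor  2-wide
c7: i11 add  RAW r3
c8: i12 sub  tail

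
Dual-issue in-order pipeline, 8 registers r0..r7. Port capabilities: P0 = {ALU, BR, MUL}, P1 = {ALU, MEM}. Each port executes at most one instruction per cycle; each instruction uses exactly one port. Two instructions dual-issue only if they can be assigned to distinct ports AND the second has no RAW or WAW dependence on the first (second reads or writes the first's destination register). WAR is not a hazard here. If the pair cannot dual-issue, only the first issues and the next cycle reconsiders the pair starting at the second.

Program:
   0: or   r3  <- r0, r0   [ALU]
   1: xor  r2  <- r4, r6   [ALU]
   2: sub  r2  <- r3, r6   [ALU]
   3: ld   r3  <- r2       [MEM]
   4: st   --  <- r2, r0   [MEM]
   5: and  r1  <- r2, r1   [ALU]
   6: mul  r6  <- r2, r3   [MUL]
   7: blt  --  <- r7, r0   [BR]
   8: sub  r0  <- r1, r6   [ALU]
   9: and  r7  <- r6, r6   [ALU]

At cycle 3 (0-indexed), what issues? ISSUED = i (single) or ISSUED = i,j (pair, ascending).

ISSUED = 4,5

0. or xor @i0+i1  | 2-wide
1. sub @i2  | RAW r2
2. ld @i3  | no-port MEM/MEM
3. st and @i4+i5  | 2-wide
4. mul @i6  | no-port MUL/BR
5. blt sub @i7+i8  | 2-wide
6. and @i9  | tail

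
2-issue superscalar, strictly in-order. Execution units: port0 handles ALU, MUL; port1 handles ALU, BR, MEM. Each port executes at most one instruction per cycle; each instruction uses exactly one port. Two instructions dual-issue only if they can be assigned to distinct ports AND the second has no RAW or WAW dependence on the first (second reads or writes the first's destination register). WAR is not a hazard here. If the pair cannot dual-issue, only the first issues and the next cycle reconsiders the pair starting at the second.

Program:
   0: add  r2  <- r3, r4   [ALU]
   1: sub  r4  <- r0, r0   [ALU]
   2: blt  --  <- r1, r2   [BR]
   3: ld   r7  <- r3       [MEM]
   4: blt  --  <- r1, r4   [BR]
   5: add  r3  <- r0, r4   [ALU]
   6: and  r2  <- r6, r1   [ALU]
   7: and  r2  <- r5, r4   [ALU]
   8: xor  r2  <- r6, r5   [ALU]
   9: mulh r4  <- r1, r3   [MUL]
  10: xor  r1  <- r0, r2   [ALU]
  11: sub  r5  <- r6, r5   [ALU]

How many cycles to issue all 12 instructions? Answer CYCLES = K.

CYCLES = 8

c0: i0+i1 add/sub  dual
c1: i2 blt  no-port BR/MEM
c2: i3 ld  no-port MEM/BR
c3: i4+i5 blt/add  dual
c4: i6 and  WAW r2
c5: i7 and  WAW r2
c6: i8+i9 xor/mulh  dual
c7: i10+i11 xor/sub  dual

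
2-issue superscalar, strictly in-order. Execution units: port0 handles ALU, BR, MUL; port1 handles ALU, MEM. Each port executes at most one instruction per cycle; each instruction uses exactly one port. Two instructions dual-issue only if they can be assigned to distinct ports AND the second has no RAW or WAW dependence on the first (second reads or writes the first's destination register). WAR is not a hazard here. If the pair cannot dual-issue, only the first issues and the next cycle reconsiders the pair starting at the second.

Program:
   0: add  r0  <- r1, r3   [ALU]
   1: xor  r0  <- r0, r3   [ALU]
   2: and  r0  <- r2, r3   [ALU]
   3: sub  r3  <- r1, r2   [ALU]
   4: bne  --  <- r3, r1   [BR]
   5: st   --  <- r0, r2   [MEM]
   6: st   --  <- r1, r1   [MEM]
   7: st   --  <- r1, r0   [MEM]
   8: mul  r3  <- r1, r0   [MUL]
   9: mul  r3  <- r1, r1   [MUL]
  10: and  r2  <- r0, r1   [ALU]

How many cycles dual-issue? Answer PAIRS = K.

[0] i0  add.ALU  -- RAW+WAW r0
[1] i1  xor.ALU  -- WAW r0
[2] i2,i3  and.ALU+sub.ALU  -- dual
[3] i4,i5  bne.BR+st.MEM  -- dual
[4] i6  st.MEM  -- no-port MEM/MEM
[5] i7,i8  st.MEM+mul.MUL  -- dual
[6] i9,i10  mul.MUL+and.ALU  -- dual

PAIRS = 4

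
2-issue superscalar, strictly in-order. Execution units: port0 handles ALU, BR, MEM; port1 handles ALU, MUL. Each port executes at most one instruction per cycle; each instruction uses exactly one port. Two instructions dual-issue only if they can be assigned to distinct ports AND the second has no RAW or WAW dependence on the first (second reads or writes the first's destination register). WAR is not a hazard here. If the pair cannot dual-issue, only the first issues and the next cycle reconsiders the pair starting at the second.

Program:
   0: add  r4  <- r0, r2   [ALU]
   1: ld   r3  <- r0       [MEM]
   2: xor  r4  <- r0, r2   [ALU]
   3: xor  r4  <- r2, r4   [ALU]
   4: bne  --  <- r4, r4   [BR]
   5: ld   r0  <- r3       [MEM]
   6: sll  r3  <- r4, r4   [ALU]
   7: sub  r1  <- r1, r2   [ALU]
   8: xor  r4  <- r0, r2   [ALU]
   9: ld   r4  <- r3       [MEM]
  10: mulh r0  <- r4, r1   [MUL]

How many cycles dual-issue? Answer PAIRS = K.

c0: i0&i1 add;ld  dual
c1: i2 xor  RAW+WAW r4
c2: i3 xor  RAW r4
c3: i4 bne  no-port BR/MEM
c4: i5&i6 ld;sll  dual
c5: i7&i8 sub;xor  dual
c6: i9 ld  RAW r4
c7: i10 mulh  tail

PAIRS = 3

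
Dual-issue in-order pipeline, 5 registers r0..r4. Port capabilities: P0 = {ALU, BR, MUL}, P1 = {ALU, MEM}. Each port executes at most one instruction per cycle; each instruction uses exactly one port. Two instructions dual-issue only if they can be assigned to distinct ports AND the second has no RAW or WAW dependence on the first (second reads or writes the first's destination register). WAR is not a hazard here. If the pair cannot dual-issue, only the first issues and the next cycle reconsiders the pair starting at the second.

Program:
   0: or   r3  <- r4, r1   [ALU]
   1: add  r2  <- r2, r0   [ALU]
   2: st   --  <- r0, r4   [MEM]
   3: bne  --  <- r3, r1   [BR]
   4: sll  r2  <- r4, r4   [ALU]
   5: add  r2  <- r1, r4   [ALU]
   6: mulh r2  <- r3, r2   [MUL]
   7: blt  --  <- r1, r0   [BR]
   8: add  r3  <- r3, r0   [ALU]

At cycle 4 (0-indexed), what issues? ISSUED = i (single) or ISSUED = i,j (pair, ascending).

  cy0 -> i0,i1 (or.ALU;add.ALU) dual
  cy1 -> i2,i3 (st.MEM;bne.BR) dual
  cy2 -> i4 (sll.ALU) WAW r2
  cy3 -> i5 (add.ALU) RAW+WAW r2
  cy4 -> i6 (mulh.MUL) no-port MUL/BR
  cy5 -> i7,i8 (blt.BR;add.ALU) dual

ISSUED = 6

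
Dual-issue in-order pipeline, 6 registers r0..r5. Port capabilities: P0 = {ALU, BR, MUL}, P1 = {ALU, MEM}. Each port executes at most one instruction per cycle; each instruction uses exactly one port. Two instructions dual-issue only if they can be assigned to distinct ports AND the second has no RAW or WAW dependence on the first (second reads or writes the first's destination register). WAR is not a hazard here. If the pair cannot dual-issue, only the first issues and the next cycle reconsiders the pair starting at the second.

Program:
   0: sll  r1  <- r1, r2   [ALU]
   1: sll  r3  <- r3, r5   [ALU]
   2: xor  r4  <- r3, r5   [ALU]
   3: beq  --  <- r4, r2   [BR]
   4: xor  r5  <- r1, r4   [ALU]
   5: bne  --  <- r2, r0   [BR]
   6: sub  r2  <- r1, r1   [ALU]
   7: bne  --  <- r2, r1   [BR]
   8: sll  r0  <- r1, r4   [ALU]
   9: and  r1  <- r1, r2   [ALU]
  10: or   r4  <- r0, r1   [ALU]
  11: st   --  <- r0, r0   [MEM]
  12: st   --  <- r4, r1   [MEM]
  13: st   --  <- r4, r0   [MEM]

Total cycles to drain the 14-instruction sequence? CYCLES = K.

0. sll.ALU;sll.ALU @i0,i1  | 2-wide
1. xor.ALU @i2  | RAW r4
2. beq.BR;xor.ALU @i3,i4  | 2-wide
3. bne.BR;sub.ALU @i5,i6  | 2-wide
4. bne.BR;sll.ALU @i7,i8  | 2-wide
5. and.ALU @i9  | RAW r1
6. or.ALU;st.MEM @i10,i11  | 2-wide
7. st.MEM @i12  | no-port MEM/MEM
8. st.MEM @i13  | tail

CYCLES = 9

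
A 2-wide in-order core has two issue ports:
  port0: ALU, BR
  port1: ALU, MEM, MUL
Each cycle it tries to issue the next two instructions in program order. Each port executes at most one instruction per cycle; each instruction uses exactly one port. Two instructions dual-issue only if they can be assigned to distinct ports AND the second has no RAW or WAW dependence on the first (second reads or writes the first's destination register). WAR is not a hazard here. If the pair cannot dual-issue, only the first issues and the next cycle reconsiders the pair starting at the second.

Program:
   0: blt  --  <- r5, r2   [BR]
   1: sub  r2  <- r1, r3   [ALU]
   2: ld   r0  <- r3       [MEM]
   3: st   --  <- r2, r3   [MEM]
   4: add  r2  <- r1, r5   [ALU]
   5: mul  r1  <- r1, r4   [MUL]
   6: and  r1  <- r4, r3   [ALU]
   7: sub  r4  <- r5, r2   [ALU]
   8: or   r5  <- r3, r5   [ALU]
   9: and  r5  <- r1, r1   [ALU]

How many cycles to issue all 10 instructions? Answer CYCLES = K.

CYCLES = 7

0. blt.BR+sub.ALU @i0,i1  | dual
1. ld.MEM @i2  | no-port MEM/MEM
2. st.MEM+add.ALU @i3,i4  | dual
3. mul.MUL @i5  | WAW r1
4. and.ALU+sub.ALU @i6,i7  | dual
5. or.ALU @i8  | WAW r5
6. and.ALU @i9  | tail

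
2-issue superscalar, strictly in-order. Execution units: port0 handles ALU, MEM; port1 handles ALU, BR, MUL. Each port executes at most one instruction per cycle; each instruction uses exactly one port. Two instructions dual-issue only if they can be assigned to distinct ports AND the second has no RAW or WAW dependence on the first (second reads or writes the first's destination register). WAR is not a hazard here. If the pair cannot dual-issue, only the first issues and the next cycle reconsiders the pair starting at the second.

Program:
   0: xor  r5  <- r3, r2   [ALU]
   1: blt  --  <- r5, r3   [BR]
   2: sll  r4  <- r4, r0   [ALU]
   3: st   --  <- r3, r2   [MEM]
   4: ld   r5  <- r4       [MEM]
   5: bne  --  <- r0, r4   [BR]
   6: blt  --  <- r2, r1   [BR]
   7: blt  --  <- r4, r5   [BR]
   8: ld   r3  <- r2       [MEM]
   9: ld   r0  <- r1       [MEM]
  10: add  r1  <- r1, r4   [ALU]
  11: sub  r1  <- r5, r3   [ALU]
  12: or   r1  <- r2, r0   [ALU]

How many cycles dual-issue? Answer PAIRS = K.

PAIRS = 4

  cy0 -> i0 (xor.ALU) RAW r5
  cy1 -> i1+i2 (blt.BR/sll.ALU) 2-wide
  cy2 -> i3 (st.MEM) no-port MEM/MEM
  cy3 -> i4+i5 (ld.MEM/bne.BR) 2-wide
  cy4 -> i6 (blt.BR) no-port BR/BR
  cy5 -> i7+i8 (blt.BR/ld.MEM) 2-wide
  cy6 -> i9+i10 (ld.MEM/add.ALU) 2-wide
  cy7 -> i11 (sub.ALU) WAW r1
  cy8 -> i12 (or.ALU) tail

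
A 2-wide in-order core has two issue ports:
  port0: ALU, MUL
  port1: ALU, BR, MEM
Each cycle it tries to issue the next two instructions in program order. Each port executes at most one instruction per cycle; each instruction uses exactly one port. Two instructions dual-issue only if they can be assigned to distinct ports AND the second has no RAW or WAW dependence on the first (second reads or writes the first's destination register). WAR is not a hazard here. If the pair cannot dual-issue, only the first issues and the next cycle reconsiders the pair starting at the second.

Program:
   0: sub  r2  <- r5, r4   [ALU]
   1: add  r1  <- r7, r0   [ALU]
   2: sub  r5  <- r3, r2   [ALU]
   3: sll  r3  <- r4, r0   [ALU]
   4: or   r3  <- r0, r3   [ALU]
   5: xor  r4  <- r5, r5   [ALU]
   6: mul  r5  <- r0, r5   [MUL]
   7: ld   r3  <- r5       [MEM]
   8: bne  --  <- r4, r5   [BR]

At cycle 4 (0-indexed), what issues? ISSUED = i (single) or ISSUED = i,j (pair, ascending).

#0 head=0: sub.ALU;add.ALU i0&i1 dual
#1 head=2: sub.ALU;sll.ALU i2&i3 dual
#2 head=4: or.ALU;xor.ALU i4&i5 dual
#3 head=6: mul.MUL i6 RAW r5
#4 head=7: ld.MEM i7 no-port MEM/BR
#5 head=8: bne.BR i8 tail

ISSUED = 7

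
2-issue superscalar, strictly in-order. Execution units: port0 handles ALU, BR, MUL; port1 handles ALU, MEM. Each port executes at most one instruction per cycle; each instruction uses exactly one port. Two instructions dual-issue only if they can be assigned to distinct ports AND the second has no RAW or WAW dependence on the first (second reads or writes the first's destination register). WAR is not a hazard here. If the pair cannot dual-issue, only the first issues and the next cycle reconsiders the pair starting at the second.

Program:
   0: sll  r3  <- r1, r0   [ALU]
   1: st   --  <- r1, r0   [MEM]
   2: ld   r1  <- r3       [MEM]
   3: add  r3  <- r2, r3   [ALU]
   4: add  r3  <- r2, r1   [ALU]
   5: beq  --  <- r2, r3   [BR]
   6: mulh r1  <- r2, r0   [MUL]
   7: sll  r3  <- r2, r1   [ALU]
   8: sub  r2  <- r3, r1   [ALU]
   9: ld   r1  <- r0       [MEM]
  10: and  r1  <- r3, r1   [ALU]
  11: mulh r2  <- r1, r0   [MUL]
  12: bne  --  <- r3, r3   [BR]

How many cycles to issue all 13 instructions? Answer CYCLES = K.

[0] i0&i1  sll;st  -- dual
[1] i2&i3  ld;add  -- dual
[2] i4  add  -- RAW r3
[3] i5  beq  -- no-port BR/MUL
[4] i6  mulh  -- RAW r1
[5] i7  sll  -- RAW r3
[6] i8&i9  sub;ld  -- dual
[7] i10  and  -- RAW r1
[8] i11  mulh  -- no-port MUL/BR
[9] i12  bne  -- tail

CYCLES = 10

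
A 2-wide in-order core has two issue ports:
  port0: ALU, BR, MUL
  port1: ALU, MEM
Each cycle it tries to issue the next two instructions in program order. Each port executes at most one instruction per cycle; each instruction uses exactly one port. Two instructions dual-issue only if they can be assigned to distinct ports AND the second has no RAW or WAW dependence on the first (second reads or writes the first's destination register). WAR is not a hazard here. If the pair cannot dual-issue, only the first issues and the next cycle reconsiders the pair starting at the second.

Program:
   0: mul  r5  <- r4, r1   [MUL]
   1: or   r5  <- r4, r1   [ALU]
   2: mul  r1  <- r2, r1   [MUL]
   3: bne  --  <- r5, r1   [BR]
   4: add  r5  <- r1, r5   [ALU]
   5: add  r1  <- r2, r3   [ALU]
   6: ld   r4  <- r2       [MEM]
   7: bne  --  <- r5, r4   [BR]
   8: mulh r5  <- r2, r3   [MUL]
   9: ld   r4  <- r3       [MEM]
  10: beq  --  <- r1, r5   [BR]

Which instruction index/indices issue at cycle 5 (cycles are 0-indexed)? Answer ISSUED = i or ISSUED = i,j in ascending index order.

0. mul @i0  | WAW r5
1. or mul @i1+i2  | 2-wide
2. bne add @i3+i4  | 2-wide
3. add ld @i5+i6  | 2-wide
4. bne @i7  | no-port BR/MUL
5. mulh ld @i8+i9  | 2-wide
6. beq @i10  | tail

ISSUED = 8,9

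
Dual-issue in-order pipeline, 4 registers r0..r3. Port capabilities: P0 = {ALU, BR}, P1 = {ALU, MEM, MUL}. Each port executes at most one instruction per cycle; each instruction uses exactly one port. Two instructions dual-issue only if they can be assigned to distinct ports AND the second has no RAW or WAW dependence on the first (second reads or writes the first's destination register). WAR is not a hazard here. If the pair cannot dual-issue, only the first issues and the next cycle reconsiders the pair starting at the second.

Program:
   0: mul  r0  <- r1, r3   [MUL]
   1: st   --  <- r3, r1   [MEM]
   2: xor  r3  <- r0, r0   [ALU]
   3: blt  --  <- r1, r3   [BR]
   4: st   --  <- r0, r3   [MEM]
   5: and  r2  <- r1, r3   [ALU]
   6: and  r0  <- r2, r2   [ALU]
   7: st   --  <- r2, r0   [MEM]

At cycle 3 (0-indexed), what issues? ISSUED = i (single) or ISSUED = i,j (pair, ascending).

ISSUED = 5

t=0 i0:mul ; no-port MUL/MEM
t=1 i1&i2:st xor ; dual
t=2 i3&i4:blt st ; dual
t=3 i5:and ; RAW r2
t=4 i6:and ; RAW r0
t=5 i7:st ; tail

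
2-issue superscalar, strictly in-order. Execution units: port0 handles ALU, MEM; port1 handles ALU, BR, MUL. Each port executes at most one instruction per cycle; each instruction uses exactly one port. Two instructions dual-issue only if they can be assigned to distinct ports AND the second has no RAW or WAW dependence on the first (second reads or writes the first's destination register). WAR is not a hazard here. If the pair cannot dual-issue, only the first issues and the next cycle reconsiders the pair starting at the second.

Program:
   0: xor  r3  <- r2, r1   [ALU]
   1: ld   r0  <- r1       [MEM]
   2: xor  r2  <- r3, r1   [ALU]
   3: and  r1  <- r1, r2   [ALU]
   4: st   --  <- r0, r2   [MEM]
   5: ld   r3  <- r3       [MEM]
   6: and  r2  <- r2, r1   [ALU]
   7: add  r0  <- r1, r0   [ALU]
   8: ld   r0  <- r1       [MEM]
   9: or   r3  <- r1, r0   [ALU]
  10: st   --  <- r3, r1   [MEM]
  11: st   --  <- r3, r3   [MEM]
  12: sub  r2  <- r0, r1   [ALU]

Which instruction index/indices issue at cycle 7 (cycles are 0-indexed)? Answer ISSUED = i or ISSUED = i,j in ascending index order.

ISSUED = 10

#0 head=0: xor.ALU/ld.MEM i0+i1 2-wide
#1 head=2: xor.ALU i2 RAW r2
#2 head=3: and.ALU/st.MEM i3+i4 2-wide
#3 head=5: ld.MEM/and.ALU i5+i6 2-wide
#4 head=7: add.ALU i7 WAW r0
#5 head=8: ld.MEM i8 RAW r0
#6 head=9: or.ALU i9 RAW r3
#7 head=10: st.MEM i10 no-port MEM/MEM
#8 head=11: st.MEM/sub.ALU i11+i12 2-wide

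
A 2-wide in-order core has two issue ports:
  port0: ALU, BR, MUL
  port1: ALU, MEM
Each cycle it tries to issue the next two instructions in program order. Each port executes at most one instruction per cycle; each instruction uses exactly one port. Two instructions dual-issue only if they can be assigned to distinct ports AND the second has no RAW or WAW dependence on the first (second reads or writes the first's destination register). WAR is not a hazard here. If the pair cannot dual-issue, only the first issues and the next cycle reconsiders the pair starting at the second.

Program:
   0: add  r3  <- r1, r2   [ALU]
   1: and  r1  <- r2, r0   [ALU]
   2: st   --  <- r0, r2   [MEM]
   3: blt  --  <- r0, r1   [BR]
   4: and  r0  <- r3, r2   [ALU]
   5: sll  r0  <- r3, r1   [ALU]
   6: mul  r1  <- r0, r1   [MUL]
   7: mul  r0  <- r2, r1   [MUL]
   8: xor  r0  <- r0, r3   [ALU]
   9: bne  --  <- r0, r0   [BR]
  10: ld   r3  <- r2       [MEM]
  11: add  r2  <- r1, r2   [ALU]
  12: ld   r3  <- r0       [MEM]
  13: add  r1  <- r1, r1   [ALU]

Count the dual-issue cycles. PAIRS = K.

PAIRS = 4

#0 head=0: add.ALU and.ALU i0/i1 pair
#1 head=2: st.MEM blt.BR i2/i3 pair
#2 head=4: and.ALU i4 WAW r0
#3 head=5: sll.ALU i5 RAW r0
#4 head=6: mul.MUL i6 no-port MUL/MUL
#5 head=7: mul.MUL i7 RAW+WAW r0
#6 head=8: xor.ALU i8 RAW r0
#7 head=9: bne.BR ld.MEM i9/i10 pair
#8 head=11: add.ALU ld.MEM i11/i12 pair
#9 head=13: add.ALU i13 tail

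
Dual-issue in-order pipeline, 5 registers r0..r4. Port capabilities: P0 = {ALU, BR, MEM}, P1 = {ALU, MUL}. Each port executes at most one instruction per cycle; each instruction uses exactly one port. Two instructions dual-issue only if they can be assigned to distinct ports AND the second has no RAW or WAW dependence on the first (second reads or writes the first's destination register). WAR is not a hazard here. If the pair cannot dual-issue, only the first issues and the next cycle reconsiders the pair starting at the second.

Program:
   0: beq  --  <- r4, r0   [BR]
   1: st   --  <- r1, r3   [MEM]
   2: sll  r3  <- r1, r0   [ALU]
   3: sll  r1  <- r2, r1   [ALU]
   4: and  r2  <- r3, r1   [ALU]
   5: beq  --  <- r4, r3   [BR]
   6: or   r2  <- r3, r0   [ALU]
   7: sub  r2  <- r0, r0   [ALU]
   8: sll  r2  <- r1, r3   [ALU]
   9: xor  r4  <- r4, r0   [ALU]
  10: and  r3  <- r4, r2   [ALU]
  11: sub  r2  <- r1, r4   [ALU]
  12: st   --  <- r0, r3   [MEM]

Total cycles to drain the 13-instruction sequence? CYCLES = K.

CYCLES = 9

c0: i0 beq.BR  no-port BR/MEM
c1: i1,i2 st.MEM;sll.ALU  2-wide
c2: i3 sll.ALU  RAW r1
c3: i4,i5 and.ALU;beq.BR  2-wide
c4: i6 or.ALU  WAW r2
c5: i7 sub.ALU  WAW r2
c6: i8,i9 sll.ALU;xor.ALU  2-wide
c7: i10,i11 and.ALU;sub.ALU  2-wide
c8: i12 st.MEM  tail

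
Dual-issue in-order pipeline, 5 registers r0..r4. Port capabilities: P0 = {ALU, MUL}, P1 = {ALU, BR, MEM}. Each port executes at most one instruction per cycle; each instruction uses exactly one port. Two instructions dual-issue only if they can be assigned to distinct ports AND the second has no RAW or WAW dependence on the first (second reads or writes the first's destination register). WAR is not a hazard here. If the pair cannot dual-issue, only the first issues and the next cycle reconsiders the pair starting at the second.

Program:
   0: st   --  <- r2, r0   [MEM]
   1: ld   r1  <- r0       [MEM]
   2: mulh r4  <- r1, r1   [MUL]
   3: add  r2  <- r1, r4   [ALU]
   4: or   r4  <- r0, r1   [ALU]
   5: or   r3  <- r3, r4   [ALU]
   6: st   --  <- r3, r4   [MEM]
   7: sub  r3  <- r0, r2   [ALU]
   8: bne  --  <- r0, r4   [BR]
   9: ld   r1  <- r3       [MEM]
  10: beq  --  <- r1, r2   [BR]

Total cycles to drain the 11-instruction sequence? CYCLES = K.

CYCLES = 9

#0 head=0: st.MEM i0 no-port MEM/MEM
#1 head=1: ld.MEM i1 RAW r1
#2 head=2: mulh.MUL i2 RAW r4
#3 head=3: add.ALU/or.ALU i3&i4 2-wide
#4 head=5: or.ALU i5 RAW r3
#5 head=6: st.MEM/sub.ALU i6&i7 2-wide
#6 head=8: bne.BR i8 no-port BR/MEM
#7 head=9: ld.MEM i9 no-port MEM/BR
#8 head=10: beq.BR i10 tail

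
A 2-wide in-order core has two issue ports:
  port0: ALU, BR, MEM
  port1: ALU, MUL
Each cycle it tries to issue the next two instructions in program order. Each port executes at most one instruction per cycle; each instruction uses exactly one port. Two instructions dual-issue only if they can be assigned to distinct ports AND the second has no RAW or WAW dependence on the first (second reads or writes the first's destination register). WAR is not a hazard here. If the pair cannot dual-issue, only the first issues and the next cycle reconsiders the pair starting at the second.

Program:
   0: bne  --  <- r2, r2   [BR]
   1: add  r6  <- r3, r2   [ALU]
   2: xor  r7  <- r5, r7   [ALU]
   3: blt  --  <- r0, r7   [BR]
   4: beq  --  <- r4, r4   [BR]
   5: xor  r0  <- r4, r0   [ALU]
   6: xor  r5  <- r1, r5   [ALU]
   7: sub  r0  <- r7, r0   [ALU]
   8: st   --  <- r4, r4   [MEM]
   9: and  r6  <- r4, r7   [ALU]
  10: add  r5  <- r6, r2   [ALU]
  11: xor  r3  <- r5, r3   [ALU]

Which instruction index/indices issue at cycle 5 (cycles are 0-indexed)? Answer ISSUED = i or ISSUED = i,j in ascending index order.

ISSUED = 8,9

  cy0 -> i0&i1 (bne.BR;add.ALU) pair
  cy1 -> i2 (xor.ALU) RAW r7
  cy2 -> i3 (blt.BR) no-port BR/BR
  cy3 -> i4&i5 (beq.BR;xor.ALU) pair
  cy4 -> i6&i7 (xor.ALU;sub.ALU) pair
  cy5 -> i8&i9 (st.MEM;and.ALU) pair
  cy6 -> i10 (add.ALU) RAW r5
  cy7 -> i11 (xor.ALU) tail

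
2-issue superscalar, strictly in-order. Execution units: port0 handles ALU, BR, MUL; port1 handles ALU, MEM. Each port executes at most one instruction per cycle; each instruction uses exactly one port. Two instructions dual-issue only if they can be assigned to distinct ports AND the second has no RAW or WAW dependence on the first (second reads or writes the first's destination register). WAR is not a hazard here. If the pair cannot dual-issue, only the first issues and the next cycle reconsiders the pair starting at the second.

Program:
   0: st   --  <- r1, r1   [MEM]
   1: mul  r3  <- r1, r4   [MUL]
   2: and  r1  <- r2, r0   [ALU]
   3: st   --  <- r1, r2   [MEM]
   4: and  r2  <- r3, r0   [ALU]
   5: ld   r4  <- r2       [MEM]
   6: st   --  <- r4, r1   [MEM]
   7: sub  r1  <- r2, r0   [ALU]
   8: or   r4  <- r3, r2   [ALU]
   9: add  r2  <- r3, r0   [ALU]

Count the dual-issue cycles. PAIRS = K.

c0: i0,i1 st mul  2-wide
c1: i2 and  RAW r1
c2: i3,i4 st and  2-wide
c3: i5 ld  no-port MEM/MEM
c4: i6,i7 st sub  2-wide
c5: i8,i9 or add  2-wide

PAIRS = 4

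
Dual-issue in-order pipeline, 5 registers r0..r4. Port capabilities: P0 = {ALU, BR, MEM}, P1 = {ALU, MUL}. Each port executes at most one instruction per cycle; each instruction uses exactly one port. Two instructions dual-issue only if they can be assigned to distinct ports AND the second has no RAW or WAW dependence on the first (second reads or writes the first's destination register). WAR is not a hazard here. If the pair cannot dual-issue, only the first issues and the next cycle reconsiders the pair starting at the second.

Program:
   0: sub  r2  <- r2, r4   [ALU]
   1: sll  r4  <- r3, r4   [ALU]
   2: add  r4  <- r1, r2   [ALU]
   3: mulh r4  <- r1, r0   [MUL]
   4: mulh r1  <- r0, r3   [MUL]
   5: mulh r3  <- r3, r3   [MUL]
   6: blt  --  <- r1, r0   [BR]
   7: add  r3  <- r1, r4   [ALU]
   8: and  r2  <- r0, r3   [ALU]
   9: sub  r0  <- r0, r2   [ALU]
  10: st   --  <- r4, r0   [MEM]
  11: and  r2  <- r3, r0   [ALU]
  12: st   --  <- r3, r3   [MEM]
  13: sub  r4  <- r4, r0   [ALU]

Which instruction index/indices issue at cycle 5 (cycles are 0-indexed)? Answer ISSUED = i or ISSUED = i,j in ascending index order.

ISSUED = 7

  cy0 -> i0+i1 (sub+sll) 2-wide
  cy1 -> i2 (add) WAW r4
  cy2 -> i3 (mulh) no-port MUL/MUL
  cy3 -> i4 (mulh) no-port MUL/MUL
  cy4 -> i5+i6 (mulh+blt) 2-wide
  cy5 -> i7 (add) RAW r3
  cy6 -> i8 (and) RAW r2
  cy7 -> i9 (sub) RAW r0
  cy8 -> i10+i11 (st+and) 2-wide
  cy9 -> i12+i13 (st+sub) 2-wide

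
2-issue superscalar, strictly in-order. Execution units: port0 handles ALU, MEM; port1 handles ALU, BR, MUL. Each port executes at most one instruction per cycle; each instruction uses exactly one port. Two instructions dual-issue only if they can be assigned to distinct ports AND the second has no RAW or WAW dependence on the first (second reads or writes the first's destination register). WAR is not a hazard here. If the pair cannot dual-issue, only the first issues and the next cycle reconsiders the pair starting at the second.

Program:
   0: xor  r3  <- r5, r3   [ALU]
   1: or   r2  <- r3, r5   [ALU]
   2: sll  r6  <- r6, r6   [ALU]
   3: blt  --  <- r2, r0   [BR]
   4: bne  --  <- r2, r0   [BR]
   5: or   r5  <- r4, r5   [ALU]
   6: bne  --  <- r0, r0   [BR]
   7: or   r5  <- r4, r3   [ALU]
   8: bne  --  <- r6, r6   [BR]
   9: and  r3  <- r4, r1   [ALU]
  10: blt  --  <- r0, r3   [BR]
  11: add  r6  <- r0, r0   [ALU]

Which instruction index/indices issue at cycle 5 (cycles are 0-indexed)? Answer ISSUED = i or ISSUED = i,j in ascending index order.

t=0 i0:xor ; RAW r3
t=1 i1&i2:or;sll ; pair
t=2 i3:blt ; no-port BR/BR
t=3 i4&i5:bne;or ; pair
t=4 i6&i7:bne;or ; pair
t=5 i8&i9:bne;and ; pair
t=6 i10&i11:blt;add ; pair

ISSUED = 8,9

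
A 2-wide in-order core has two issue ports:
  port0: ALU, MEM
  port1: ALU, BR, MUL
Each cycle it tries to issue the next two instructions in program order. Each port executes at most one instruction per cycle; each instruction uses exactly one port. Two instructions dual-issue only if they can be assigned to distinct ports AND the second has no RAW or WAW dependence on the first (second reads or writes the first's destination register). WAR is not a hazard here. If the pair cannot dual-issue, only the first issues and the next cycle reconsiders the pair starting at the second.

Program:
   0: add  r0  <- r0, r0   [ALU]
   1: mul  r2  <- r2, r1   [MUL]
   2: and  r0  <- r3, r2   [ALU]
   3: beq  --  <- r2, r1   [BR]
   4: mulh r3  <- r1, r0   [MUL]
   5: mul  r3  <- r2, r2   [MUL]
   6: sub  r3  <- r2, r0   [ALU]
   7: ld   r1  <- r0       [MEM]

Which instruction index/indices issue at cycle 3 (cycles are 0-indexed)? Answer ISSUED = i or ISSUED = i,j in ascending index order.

ISSUED = 5

t=0 i0+i1:add.ALU+mul.MUL ; 2-wide
t=1 i2+i3:and.ALU+beq.BR ; 2-wide
t=2 i4:mulh.MUL ; no-port MUL/MUL
t=3 i5:mul.MUL ; WAW r3
t=4 i6+i7:sub.ALU+ld.MEM ; 2-wide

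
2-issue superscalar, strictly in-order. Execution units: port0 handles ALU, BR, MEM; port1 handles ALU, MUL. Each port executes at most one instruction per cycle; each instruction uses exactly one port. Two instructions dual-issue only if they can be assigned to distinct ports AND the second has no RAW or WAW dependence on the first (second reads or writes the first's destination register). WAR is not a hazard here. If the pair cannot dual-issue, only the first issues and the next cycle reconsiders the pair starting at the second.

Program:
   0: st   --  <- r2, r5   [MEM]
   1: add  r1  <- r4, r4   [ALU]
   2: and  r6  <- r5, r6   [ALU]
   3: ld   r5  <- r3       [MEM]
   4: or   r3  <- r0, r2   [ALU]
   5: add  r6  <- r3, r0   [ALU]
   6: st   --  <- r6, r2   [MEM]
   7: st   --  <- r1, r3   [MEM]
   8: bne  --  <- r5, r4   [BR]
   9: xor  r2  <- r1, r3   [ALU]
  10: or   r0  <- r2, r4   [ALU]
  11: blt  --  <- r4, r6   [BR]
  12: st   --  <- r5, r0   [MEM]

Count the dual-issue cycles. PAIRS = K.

t=0 i0/i1:st/add ; 2-wide
t=1 i2/i3:and/ld ; 2-wide
t=2 i4:or ; RAW r3
t=3 i5:add ; RAW r6
t=4 i6:st ; no-port MEM/MEM
t=5 i7:st ; no-port MEM/BR
t=6 i8/i9:bne/xor ; 2-wide
t=7 i10/i11:or/blt ; 2-wide
t=8 i12:st ; tail

PAIRS = 4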